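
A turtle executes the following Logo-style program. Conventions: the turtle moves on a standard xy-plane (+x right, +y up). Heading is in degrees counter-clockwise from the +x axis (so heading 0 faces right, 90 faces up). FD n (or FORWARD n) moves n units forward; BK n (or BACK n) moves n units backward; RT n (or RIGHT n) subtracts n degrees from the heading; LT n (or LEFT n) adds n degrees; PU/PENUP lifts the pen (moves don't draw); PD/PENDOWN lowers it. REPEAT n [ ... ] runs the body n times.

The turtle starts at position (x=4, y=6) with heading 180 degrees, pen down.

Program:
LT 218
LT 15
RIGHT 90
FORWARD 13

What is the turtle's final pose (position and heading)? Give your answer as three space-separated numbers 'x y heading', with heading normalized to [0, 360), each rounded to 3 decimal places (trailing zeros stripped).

Executing turtle program step by step:
Start: pos=(4,6), heading=180, pen down
LT 218: heading 180 -> 38
LT 15: heading 38 -> 53
RT 90: heading 53 -> 323
FD 13: (4,6) -> (14.382,-1.824) [heading=323, draw]
Final: pos=(14.382,-1.824), heading=323, 1 segment(s) drawn

Answer: 14.382 -1.824 323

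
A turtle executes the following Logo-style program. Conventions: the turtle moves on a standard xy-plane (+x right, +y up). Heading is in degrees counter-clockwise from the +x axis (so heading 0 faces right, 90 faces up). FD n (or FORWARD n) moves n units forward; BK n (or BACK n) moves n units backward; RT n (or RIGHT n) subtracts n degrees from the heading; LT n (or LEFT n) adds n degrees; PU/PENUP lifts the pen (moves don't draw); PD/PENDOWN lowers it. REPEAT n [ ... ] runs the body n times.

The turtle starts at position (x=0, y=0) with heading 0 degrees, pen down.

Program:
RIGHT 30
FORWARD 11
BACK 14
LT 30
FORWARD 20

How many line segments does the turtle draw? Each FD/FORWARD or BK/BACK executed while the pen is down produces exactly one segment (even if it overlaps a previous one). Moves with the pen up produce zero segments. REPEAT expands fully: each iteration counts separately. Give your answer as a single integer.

Answer: 3

Derivation:
Executing turtle program step by step:
Start: pos=(0,0), heading=0, pen down
RT 30: heading 0 -> 330
FD 11: (0,0) -> (9.526,-5.5) [heading=330, draw]
BK 14: (9.526,-5.5) -> (-2.598,1.5) [heading=330, draw]
LT 30: heading 330 -> 0
FD 20: (-2.598,1.5) -> (17.402,1.5) [heading=0, draw]
Final: pos=(17.402,1.5), heading=0, 3 segment(s) drawn
Segments drawn: 3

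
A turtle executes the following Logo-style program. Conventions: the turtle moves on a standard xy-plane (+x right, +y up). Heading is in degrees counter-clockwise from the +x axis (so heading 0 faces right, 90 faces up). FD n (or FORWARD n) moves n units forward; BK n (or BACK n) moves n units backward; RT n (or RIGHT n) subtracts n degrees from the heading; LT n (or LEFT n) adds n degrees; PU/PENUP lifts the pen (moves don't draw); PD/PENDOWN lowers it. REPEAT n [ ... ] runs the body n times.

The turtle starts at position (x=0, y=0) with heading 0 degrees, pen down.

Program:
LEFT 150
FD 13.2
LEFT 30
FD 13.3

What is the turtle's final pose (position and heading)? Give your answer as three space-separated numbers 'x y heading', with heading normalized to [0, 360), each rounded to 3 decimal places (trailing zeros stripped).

Answer: -24.732 6.6 180

Derivation:
Executing turtle program step by step:
Start: pos=(0,0), heading=0, pen down
LT 150: heading 0 -> 150
FD 13.2: (0,0) -> (-11.432,6.6) [heading=150, draw]
LT 30: heading 150 -> 180
FD 13.3: (-11.432,6.6) -> (-24.732,6.6) [heading=180, draw]
Final: pos=(-24.732,6.6), heading=180, 2 segment(s) drawn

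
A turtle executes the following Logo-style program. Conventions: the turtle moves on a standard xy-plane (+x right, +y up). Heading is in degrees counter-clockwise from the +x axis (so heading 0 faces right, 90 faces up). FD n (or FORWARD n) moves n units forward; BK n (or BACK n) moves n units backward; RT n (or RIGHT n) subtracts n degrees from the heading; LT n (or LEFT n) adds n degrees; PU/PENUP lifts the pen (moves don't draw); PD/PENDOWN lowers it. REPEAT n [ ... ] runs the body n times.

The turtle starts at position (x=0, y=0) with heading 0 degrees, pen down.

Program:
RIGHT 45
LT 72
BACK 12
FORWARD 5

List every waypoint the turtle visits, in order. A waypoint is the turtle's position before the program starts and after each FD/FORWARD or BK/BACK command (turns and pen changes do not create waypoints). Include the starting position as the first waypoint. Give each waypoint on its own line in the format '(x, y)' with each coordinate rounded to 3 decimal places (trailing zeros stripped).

Executing turtle program step by step:
Start: pos=(0,0), heading=0, pen down
RT 45: heading 0 -> 315
LT 72: heading 315 -> 27
BK 12: (0,0) -> (-10.692,-5.448) [heading=27, draw]
FD 5: (-10.692,-5.448) -> (-6.237,-3.178) [heading=27, draw]
Final: pos=(-6.237,-3.178), heading=27, 2 segment(s) drawn
Waypoints (3 total):
(0, 0)
(-10.692, -5.448)
(-6.237, -3.178)

Answer: (0, 0)
(-10.692, -5.448)
(-6.237, -3.178)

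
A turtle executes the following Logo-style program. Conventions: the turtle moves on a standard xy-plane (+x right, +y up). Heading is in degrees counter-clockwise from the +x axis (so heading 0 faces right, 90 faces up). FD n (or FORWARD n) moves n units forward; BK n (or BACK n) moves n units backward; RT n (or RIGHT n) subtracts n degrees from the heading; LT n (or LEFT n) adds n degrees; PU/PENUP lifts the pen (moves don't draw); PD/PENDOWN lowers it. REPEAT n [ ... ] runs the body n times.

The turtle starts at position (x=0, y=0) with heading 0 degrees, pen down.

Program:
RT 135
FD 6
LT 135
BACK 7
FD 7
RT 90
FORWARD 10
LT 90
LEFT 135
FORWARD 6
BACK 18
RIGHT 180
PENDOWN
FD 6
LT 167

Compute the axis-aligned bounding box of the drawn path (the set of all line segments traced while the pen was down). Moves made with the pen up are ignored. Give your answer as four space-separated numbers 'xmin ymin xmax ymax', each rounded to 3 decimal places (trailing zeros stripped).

Executing turtle program step by step:
Start: pos=(0,0), heading=0, pen down
RT 135: heading 0 -> 225
FD 6: (0,0) -> (-4.243,-4.243) [heading=225, draw]
LT 135: heading 225 -> 0
BK 7: (-4.243,-4.243) -> (-11.243,-4.243) [heading=0, draw]
FD 7: (-11.243,-4.243) -> (-4.243,-4.243) [heading=0, draw]
RT 90: heading 0 -> 270
FD 10: (-4.243,-4.243) -> (-4.243,-14.243) [heading=270, draw]
LT 90: heading 270 -> 0
LT 135: heading 0 -> 135
FD 6: (-4.243,-14.243) -> (-8.485,-10) [heading=135, draw]
BK 18: (-8.485,-10) -> (4.243,-22.728) [heading=135, draw]
RT 180: heading 135 -> 315
PD: pen down
FD 6: (4.243,-22.728) -> (8.485,-26.971) [heading=315, draw]
LT 167: heading 315 -> 122
Final: pos=(8.485,-26.971), heading=122, 7 segment(s) drawn

Segment endpoints: x in {-11.243, -8.485, -4.243, -4.243, -4.243, 0, 4.243, 8.485}, y in {-26.971, -22.728, -14.243, -10, -4.243, 0}
xmin=-11.243, ymin=-26.971, xmax=8.485, ymax=0

Answer: -11.243 -26.971 8.485 0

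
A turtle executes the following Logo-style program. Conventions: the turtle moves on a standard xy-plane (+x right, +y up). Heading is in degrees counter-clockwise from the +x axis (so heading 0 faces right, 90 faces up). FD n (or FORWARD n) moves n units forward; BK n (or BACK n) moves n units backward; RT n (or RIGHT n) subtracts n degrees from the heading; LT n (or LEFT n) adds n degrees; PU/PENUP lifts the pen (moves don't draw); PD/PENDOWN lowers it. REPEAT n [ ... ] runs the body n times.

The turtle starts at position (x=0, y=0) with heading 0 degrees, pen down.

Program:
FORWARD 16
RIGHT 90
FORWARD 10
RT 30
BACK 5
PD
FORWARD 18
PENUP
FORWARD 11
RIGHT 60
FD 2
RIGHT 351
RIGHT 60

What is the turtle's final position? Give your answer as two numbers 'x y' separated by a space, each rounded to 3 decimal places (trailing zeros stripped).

Executing turtle program step by step:
Start: pos=(0,0), heading=0, pen down
FD 16: (0,0) -> (16,0) [heading=0, draw]
RT 90: heading 0 -> 270
FD 10: (16,0) -> (16,-10) [heading=270, draw]
RT 30: heading 270 -> 240
BK 5: (16,-10) -> (18.5,-5.67) [heading=240, draw]
PD: pen down
FD 18: (18.5,-5.67) -> (9.5,-21.258) [heading=240, draw]
PU: pen up
FD 11: (9.5,-21.258) -> (4,-30.785) [heading=240, move]
RT 60: heading 240 -> 180
FD 2: (4,-30.785) -> (2,-30.785) [heading=180, move]
RT 351: heading 180 -> 189
RT 60: heading 189 -> 129
Final: pos=(2,-30.785), heading=129, 4 segment(s) drawn

Answer: 2 -30.785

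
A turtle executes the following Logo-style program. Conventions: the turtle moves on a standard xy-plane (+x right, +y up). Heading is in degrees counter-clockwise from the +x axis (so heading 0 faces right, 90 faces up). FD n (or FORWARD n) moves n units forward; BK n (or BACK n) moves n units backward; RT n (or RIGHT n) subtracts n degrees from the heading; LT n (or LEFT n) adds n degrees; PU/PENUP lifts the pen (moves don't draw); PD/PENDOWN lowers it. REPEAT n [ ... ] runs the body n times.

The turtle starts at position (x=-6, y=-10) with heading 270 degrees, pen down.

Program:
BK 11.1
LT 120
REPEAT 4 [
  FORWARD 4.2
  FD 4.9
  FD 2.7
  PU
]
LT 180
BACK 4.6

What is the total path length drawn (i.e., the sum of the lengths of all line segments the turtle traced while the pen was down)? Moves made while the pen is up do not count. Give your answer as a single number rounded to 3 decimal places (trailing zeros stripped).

Executing turtle program step by step:
Start: pos=(-6,-10), heading=270, pen down
BK 11.1: (-6,-10) -> (-6,1.1) [heading=270, draw]
LT 120: heading 270 -> 30
REPEAT 4 [
  -- iteration 1/4 --
  FD 4.2: (-6,1.1) -> (-2.363,3.2) [heading=30, draw]
  FD 4.9: (-2.363,3.2) -> (1.881,5.65) [heading=30, draw]
  FD 2.7: (1.881,5.65) -> (4.219,7) [heading=30, draw]
  PU: pen up
  -- iteration 2/4 --
  FD 4.2: (4.219,7) -> (7.856,9.1) [heading=30, move]
  FD 4.9: (7.856,9.1) -> (12.1,11.55) [heading=30, move]
  FD 2.7: (12.1,11.55) -> (14.438,12.9) [heading=30, move]
  PU: pen up
  -- iteration 3/4 --
  FD 4.2: (14.438,12.9) -> (18.076,15) [heading=30, move]
  FD 4.9: (18.076,15) -> (22.319,17.45) [heading=30, move]
  FD 2.7: (22.319,17.45) -> (24.657,18.8) [heading=30, move]
  PU: pen up
  -- iteration 4/4 --
  FD 4.2: (24.657,18.8) -> (28.295,20.9) [heading=30, move]
  FD 4.9: (28.295,20.9) -> (32.538,23.35) [heading=30, move]
  FD 2.7: (32.538,23.35) -> (34.876,24.7) [heading=30, move]
  PU: pen up
]
LT 180: heading 30 -> 210
BK 4.6: (34.876,24.7) -> (38.86,27) [heading=210, move]
Final: pos=(38.86,27), heading=210, 4 segment(s) drawn

Segment lengths:
  seg 1: (-6,-10) -> (-6,1.1), length = 11.1
  seg 2: (-6,1.1) -> (-2.363,3.2), length = 4.2
  seg 3: (-2.363,3.2) -> (1.881,5.65), length = 4.9
  seg 4: (1.881,5.65) -> (4.219,7), length = 2.7
Total = 22.9

Answer: 22.9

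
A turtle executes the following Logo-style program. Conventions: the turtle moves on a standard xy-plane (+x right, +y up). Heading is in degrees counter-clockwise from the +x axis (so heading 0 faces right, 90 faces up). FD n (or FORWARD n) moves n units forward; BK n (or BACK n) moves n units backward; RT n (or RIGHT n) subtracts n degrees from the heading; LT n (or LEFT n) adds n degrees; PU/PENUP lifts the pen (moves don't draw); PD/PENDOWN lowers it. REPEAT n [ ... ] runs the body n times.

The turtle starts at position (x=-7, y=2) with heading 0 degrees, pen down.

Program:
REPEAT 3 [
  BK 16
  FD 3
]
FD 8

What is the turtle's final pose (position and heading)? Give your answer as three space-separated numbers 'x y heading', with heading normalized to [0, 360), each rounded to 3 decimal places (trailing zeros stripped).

Executing turtle program step by step:
Start: pos=(-7,2), heading=0, pen down
REPEAT 3 [
  -- iteration 1/3 --
  BK 16: (-7,2) -> (-23,2) [heading=0, draw]
  FD 3: (-23,2) -> (-20,2) [heading=0, draw]
  -- iteration 2/3 --
  BK 16: (-20,2) -> (-36,2) [heading=0, draw]
  FD 3: (-36,2) -> (-33,2) [heading=0, draw]
  -- iteration 3/3 --
  BK 16: (-33,2) -> (-49,2) [heading=0, draw]
  FD 3: (-49,2) -> (-46,2) [heading=0, draw]
]
FD 8: (-46,2) -> (-38,2) [heading=0, draw]
Final: pos=(-38,2), heading=0, 7 segment(s) drawn

Answer: -38 2 0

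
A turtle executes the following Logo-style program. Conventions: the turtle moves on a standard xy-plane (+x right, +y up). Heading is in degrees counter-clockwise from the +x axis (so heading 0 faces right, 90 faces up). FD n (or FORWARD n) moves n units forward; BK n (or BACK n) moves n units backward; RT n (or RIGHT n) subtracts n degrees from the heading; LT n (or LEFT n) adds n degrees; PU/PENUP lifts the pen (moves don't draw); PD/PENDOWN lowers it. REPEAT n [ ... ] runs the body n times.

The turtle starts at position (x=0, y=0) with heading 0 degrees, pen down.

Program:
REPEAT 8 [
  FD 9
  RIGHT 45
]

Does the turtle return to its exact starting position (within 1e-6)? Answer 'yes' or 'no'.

Answer: yes

Derivation:
Executing turtle program step by step:
Start: pos=(0,0), heading=0, pen down
REPEAT 8 [
  -- iteration 1/8 --
  FD 9: (0,0) -> (9,0) [heading=0, draw]
  RT 45: heading 0 -> 315
  -- iteration 2/8 --
  FD 9: (9,0) -> (15.364,-6.364) [heading=315, draw]
  RT 45: heading 315 -> 270
  -- iteration 3/8 --
  FD 9: (15.364,-6.364) -> (15.364,-15.364) [heading=270, draw]
  RT 45: heading 270 -> 225
  -- iteration 4/8 --
  FD 9: (15.364,-15.364) -> (9,-21.728) [heading=225, draw]
  RT 45: heading 225 -> 180
  -- iteration 5/8 --
  FD 9: (9,-21.728) -> (0,-21.728) [heading=180, draw]
  RT 45: heading 180 -> 135
  -- iteration 6/8 --
  FD 9: (0,-21.728) -> (-6.364,-15.364) [heading=135, draw]
  RT 45: heading 135 -> 90
  -- iteration 7/8 --
  FD 9: (-6.364,-15.364) -> (-6.364,-6.364) [heading=90, draw]
  RT 45: heading 90 -> 45
  -- iteration 8/8 --
  FD 9: (-6.364,-6.364) -> (0,0) [heading=45, draw]
  RT 45: heading 45 -> 0
]
Final: pos=(0,0), heading=0, 8 segment(s) drawn

Start position: (0, 0)
Final position: (0, 0)
Distance = 0; < 1e-6 -> CLOSED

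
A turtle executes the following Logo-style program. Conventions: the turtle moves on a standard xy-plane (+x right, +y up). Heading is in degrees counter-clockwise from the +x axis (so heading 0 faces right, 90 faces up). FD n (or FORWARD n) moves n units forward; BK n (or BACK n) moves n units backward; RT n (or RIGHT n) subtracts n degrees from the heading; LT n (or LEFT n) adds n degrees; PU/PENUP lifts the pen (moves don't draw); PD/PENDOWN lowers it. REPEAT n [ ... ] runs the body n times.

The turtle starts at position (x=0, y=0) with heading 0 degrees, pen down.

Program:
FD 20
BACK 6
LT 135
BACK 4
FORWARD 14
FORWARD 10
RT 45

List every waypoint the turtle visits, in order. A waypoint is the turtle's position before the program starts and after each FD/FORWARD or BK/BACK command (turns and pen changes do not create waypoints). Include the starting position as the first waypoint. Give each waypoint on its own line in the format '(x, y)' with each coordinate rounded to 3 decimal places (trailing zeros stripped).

Executing turtle program step by step:
Start: pos=(0,0), heading=0, pen down
FD 20: (0,0) -> (20,0) [heading=0, draw]
BK 6: (20,0) -> (14,0) [heading=0, draw]
LT 135: heading 0 -> 135
BK 4: (14,0) -> (16.828,-2.828) [heading=135, draw]
FD 14: (16.828,-2.828) -> (6.929,7.071) [heading=135, draw]
FD 10: (6.929,7.071) -> (-0.142,14.142) [heading=135, draw]
RT 45: heading 135 -> 90
Final: pos=(-0.142,14.142), heading=90, 5 segment(s) drawn
Waypoints (6 total):
(0, 0)
(20, 0)
(14, 0)
(16.828, -2.828)
(6.929, 7.071)
(-0.142, 14.142)

Answer: (0, 0)
(20, 0)
(14, 0)
(16.828, -2.828)
(6.929, 7.071)
(-0.142, 14.142)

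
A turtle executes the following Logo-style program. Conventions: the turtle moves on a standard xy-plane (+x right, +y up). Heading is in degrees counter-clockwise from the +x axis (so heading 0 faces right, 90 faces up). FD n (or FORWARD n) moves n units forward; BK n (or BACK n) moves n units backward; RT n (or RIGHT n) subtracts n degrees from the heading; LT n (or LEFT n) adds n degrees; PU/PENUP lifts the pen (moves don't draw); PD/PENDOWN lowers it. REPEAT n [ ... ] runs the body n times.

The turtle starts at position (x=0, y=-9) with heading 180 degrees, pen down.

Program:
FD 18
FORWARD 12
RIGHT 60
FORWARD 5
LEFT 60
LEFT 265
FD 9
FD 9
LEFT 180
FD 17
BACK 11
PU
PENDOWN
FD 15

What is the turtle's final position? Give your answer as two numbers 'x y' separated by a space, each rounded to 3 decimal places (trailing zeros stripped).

Executing turtle program step by step:
Start: pos=(0,-9), heading=180, pen down
FD 18: (0,-9) -> (-18,-9) [heading=180, draw]
FD 12: (-18,-9) -> (-30,-9) [heading=180, draw]
RT 60: heading 180 -> 120
FD 5: (-30,-9) -> (-32.5,-4.67) [heading=120, draw]
LT 60: heading 120 -> 180
LT 265: heading 180 -> 85
FD 9: (-32.5,-4.67) -> (-31.716,4.296) [heading=85, draw]
FD 9: (-31.716,4.296) -> (-30.931,13.262) [heading=85, draw]
LT 180: heading 85 -> 265
FD 17: (-30.931,13.262) -> (-32.413,-3.674) [heading=265, draw]
BK 11: (-32.413,-3.674) -> (-31.454,7.284) [heading=265, draw]
PU: pen up
PD: pen down
FD 15: (-31.454,7.284) -> (-32.761,-7.658) [heading=265, draw]
Final: pos=(-32.761,-7.658), heading=265, 8 segment(s) drawn

Answer: -32.761 -7.658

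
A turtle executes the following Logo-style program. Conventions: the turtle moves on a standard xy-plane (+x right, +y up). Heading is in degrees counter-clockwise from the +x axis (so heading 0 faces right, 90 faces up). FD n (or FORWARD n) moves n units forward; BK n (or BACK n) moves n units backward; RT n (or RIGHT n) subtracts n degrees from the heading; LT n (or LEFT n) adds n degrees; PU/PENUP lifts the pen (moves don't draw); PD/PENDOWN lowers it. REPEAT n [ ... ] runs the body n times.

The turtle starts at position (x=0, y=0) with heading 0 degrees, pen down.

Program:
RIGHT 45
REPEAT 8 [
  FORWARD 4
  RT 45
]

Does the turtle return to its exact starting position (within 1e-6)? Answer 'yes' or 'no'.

Executing turtle program step by step:
Start: pos=(0,0), heading=0, pen down
RT 45: heading 0 -> 315
REPEAT 8 [
  -- iteration 1/8 --
  FD 4: (0,0) -> (2.828,-2.828) [heading=315, draw]
  RT 45: heading 315 -> 270
  -- iteration 2/8 --
  FD 4: (2.828,-2.828) -> (2.828,-6.828) [heading=270, draw]
  RT 45: heading 270 -> 225
  -- iteration 3/8 --
  FD 4: (2.828,-6.828) -> (0,-9.657) [heading=225, draw]
  RT 45: heading 225 -> 180
  -- iteration 4/8 --
  FD 4: (0,-9.657) -> (-4,-9.657) [heading=180, draw]
  RT 45: heading 180 -> 135
  -- iteration 5/8 --
  FD 4: (-4,-9.657) -> (-6.828,-6.828) [heading=135, draw]
  RT 45: heading 135 -> 90
  -- iteration 6/8 --
  FD 4: (-6.828,-6.828) -> (-6.828,-2.828) [heading=90, draw]
  RT 45: heading 90 -> 45
  -- iteration 7/8 --
  FD 4: (-6.828,-2.828) -> (-4,0) [heading=45, draw]
  RT 45: heading 45 -> 0
  -- iteration 8/8 --
  FD 4: (-4,0) -> (0,0) [heading=0, draw]
  RT 45: heading 0 -> 315
]
Final: pos=(0,0), heading=315, 8 segment(s) drawn

Start position: (0, 0)
Final position: (0, 0)
Distance = 0; < 1e-6 -> CLOSED

Answer: yes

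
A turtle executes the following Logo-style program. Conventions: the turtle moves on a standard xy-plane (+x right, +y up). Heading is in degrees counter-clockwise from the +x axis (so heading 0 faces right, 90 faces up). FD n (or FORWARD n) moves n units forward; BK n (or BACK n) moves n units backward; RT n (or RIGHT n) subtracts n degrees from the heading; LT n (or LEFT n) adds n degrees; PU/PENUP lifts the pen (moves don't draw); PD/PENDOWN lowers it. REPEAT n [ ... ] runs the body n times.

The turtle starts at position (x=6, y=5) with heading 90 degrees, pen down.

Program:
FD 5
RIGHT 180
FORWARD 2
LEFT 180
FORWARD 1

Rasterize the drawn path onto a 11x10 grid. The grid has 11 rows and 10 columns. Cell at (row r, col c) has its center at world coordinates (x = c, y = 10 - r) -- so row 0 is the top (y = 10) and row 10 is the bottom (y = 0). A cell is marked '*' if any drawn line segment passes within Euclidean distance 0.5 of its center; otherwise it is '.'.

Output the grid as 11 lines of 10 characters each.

Answer: ......*...
......*...
......*...
......*...
......*...
......*...
..........
..........
..........
..........
..........

Derivation:
Segment 0: (6,5) -> (6,10)
Segment 1: (6,10) -> (6,8)
Segment 2: (6,8) -> (6,9)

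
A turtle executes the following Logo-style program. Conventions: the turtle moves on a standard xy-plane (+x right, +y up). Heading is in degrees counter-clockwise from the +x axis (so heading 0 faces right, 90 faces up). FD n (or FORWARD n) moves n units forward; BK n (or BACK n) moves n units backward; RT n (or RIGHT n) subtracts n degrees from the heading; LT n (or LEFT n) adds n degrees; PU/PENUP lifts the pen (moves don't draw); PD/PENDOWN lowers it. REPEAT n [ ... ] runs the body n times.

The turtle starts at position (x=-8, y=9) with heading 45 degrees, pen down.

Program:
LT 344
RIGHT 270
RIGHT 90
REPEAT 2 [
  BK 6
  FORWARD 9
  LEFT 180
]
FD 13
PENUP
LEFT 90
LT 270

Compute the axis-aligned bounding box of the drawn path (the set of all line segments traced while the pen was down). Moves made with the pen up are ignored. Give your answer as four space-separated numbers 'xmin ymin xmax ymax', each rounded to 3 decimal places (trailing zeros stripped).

Executing turtle program step by step:
Start: pos=(-8,9), heading=45, pen down
LT 344: heading 45 -> 29
RT 270: heading 29 -> 119
RT 90: heading 119 -> 29
REPEAT 2 [
  -- iteration 1/2 --
  BK 6: (-8,9) -> (-13.248,6.091) [heading=29, draw]
  FD 9: (-13.248,6.091) -> (-5.376,10.454) [heading=29, draw]
  LT 180: heading 29 -> 209
  -- iteration 2/2 --
  BK 6: (-5.376,10.454) -> (-0.128,13.363) [heading=209, draw]
  FD 9: (-0.128,13.363) -> (-8,9) [heading=209, draw]
  LT 180: heading 209 -> 29
]
FD 13: (-8,9) -> (3.37,15.303) [heading=29, draw]
PU: pen up
LT 90: heading 29 -> 119
LT 270: heading 119 -> 29
Final: pos=(3.37,15.303), heading=29, 5 segment(s) drawn

Segment endpoints: x in {-13.248, -8, -5.376, -0.128, 3.37}, y in {6.091, 9, 10.454, 13.363, 15.303}
xmin=-13.248, ymin=6.091, xmax=3.37, ymax=15.303

Answer: -13.248 6.091 3.37 15.303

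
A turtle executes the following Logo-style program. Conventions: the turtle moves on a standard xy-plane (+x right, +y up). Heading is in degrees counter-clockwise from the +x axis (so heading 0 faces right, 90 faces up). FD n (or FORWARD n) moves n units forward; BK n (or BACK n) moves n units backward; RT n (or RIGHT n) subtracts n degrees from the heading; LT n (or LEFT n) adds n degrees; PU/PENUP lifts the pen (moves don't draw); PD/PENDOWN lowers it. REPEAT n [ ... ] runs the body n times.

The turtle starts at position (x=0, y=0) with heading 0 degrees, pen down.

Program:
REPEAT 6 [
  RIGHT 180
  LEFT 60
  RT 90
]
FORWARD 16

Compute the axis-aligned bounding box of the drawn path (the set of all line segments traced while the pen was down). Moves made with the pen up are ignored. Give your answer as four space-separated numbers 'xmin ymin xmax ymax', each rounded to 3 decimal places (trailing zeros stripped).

Answer: -16 0 0 0

Derivation:
Executing turtle program step by step:
Start: pos=(0,0), heading=0, pen down
REPEAT 6 [
  -- iteration 1/6 --
  RT 180: heading 0 -> 180
  LT 60: heading 180 -> 240
  RT 90: heading 240 -> 150
  -- iteration 2/6 --
  RT 180: heading 150 -> 330
  LT 60: heading 330 -> 30
  RT 90: heading 30 -> 300
  -- iteration 3/6 --
  RT 180: heading 300 -> 120
  LT 60: heading 120 -> 180
  RT 90: heading 180 -> 90
  -- iteration 4/6 --
  RT 180: heading 90 -> 270
  LT 60: heading 270 -> 330
  RT 90: heading 330 -> 240
  -- iteration 5/6 --
  RT 180: heading 240 -> 60
  LT 60: heading 60 -> 120
  RT 90: heading 120 -> 30
  -- iteration 6/6 --
  RT 180: heading 30 -> 210
  LT 60: heading 210 -> 270
  RT 90: heading 270 -> 180
]
FD 16: (0,0) -> (-16,0) [heading=180, draw]
Final: pos=(-16,0), heading=180, 1 segment(s) drawn

Segment endpoints: x in {-16, 0}, y in {0, 0}
xmin=-16, ymin=0, xmax=0, ymax=0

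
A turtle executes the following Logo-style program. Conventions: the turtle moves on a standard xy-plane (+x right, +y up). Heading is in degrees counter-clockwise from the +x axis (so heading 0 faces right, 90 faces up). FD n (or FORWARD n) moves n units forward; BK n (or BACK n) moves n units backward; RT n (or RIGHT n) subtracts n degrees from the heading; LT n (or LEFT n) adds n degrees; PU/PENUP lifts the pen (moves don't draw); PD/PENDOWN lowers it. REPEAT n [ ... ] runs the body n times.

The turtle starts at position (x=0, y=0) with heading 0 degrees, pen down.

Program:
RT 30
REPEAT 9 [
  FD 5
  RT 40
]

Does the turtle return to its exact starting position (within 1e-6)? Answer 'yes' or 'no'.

Answer: yes

Derivation:
Executing turtle program step by step:
Start: pos=(0,0), heading=0, pen down
RT 30: heading 0 -> 330
REPEAT 9 [
  -- iteration 1/9 --
  FD 5: (0,0) -> (4.33,-2.5) [heading=330, draw]
  RT 40: heading 330 -> 290
  -- iteration 2/9 --
  FD 5: (4.33,-2.5) -> (6.04,-7.198) [heading=290, draw]
  RT 40: heading 290 -> 250
  -- iteration 3/9 --
  FD 5: (6.04,-7.198) -> (4.33,-11.897) [heading=250, draw]
  RT 40: heading 250 -> 210
  -- iteration 4/9 --
  FD 5: (4.33,-11.897) -> (0,-14.397) [heading=210, draw]
  RT 40: heading 210 -> 170
  -- iteration 5/9 --
  FD 5: (0,-14.397) -> (-4.924,-13.529) [heading=170, draw]
  RT 40: heading 170 -> 130
  -- iteration 6/9 --
  FD 5: (-4.924,-13.529) -> (-8.138,-9.698) [heading=130, draw]
  RT 40: heading 130 -> 90
  -- iteration 7/9 --
  FD 5: (-8.138,-9.698) -> (-8.138,-4.698) [heading=90, draw]
  RT 40: heading 90 -> 50
  -- iteration 8/9 --
  FD 5: (-8.138,-4.698) -> (-4.924,-0.868) [heading=50, draw]
  RT 40: heading 50 -> 10
  -- iteration 9/9 --
  FD 5: (-4.924,-0.868) -> (0,0) [heading=10, draw]
  RT 40: heading 10 -> 330
]
Final: pos=(0,0), heading=330, 9 segment(s) drawn

Start position: (0, 0)
Final position: (0, 0)
Distance = 0; < 1e-6 -> CLOSED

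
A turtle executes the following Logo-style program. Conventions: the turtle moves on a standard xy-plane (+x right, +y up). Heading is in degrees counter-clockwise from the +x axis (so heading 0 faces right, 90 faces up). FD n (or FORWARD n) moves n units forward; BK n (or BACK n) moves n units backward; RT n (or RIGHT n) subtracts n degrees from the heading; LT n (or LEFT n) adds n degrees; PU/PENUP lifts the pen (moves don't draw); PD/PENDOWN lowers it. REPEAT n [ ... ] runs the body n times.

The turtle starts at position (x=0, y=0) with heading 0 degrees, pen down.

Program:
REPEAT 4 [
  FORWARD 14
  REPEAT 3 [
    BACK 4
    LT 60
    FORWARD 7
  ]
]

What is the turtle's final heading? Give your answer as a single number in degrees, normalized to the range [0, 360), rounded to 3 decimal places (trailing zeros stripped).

Executing turtle program step by step:
Start: pos=(0,0), heading=0, pen down
REPEAT 4 [
  -- iteration 1/4 --
  FD 14: (0,0) -> (14,0) [heading=0, draw]
  REPEAT 3 [
    -- iteration 1/3 --
    BK 4: (14,0) -> (10,0) [heading=0, draw]
    LT 60: heading 0 -> 60
    FD 7: (10,0) -> (13.5,6.062) [heading=60, draw]
    -- iteration 2/3 --
    BK 4: (13.5,6.062) -> (11.5,2.598) [heading=60, draw]
    LT 60: heading 60 -> 120
    FD 7: (11.5,2.598) -> (8,8.66) [heading=120, draw]
    -- iteration 3/3 --
    BK 4: (8,8.66) -> (10,5.196) [heading=120, draw]
    LT 60: heading 120 -> 180
    FD 7: (10,5.196) -> (3,5.196) [heading=180, draw]
  ]
  -- iteration 2/4 --
  FD 14: (3,5.196) -> (-11,5.196) [heading=180, draw]
  REPEAT 3 [
    -- iteration 1/3 --
    BK 4: (-11,5.196) -> (-7,5.196) [heading=180, draw]
    LT 60: heading 180 -> 240
    FD 7: (-7,5.196) -> (-10.5,-0.866) [heading=240, draw]
    -- iteration 2/3 --
    BK 4: (-10.5,-0.866) -> (-8.5,2.598) [heading=240, draw]
    LT 60: heading 240 -> 300
    FD 7: (-8.5,2.598) -> (-5,-3.464) [heading=300, draw]
    -- iteration 3/3 --
    BK 4: (-5,-3.464) -> (-7,0) [heading=300, draw]
    LT 60: heading 300 -> 0
    FD 7: (-7,0) -> (0,0) [heading=0, draw]
  ]
  -- iteration 3/4 --
  FD 14: (0,0) -> (14,0) [heading=0, draw]
  REPEAT 3 [
    -- iteration 1/3 --
    BK 4: (14,0) -> (10,0) [heading=0, draw]
    LT 60: heading 0 -> 60
    FD 7: (10,0) -> (13.5,6.062) [heading=60, draw]
    -- iteration 2/3 --
    BK 4: (13.5,6.062) -> (11.5,2.598) [heading=60, draw]
    LT 60: heading 60 -> 120
    FD 7: (11.5,2.598) -> (8,8.66) [heading=120, draw]
    -- iteration 3/3 --
    BK 4: (8,8.66) -> (10,5.196) [heading=120, draw]
    LT 60: heading 120 -> 180
    FD 7: (10,5.196) -> (3,5.196) [heading=180, draw]
  ]
  -- iteration 4/4 --
  FD 14: (3,5.196) -> (-11,5.196) [heading=180, draw]
  REPEAT 3 [
    -- iteration 1/3 --
    BK 4: (-11,5.196) -> (-7,5.196) [heading=180, draw]
    LT 60: heading 180 -> 240
    FD 7: (-7,5.196) -> (-10.5,-0.866) [heading=240, draw]
    -- iteration 2/3 --
    BK 4: (-10.5,-0.866) -> (-8.5,2.598) [heading=240, draw]
    LT 60: heading 240 -> 300
    FD 7: (-8.5,2.598) -> (-5,-3.464) [heading=300, draw]
    -- iteration 3/3 --
    BK 4: (-5,-3.464) -> (-7,0) [heading=300, draw]
    LT 60: heading 300 -> 0
    FD 7: (-7,0) -> (0,0) [heading=0, draw]
  ]
]
Final: pos=(0,0), heading=0, 28 segment(s) drawn

Answer: 0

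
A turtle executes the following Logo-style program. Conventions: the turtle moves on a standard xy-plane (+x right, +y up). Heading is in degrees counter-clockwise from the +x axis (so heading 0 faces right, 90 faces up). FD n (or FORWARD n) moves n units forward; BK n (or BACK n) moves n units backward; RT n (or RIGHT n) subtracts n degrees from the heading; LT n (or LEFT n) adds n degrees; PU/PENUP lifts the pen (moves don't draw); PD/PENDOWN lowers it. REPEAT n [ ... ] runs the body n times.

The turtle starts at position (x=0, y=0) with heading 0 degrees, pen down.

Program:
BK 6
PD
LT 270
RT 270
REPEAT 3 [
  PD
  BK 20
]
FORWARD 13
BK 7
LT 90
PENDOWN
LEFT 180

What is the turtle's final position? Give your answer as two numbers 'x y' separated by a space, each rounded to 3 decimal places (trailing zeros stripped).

Answer: -60 0

Derivation:
Executing turtle program step by step:
Start: pos=(0,0), heading=0, pen down
BK 6: (0,0) -> (-6,0) [heading=0, draw]
PD: pen down
LT 270: heading 0 -> 270
RT 270: heading 270 -> 0
REPEAT 3 [
  -- iteration 1/3 --
  PD: pen down
  BK 20: (-6,0) -> (-26,0) [heading=0, draw]
  -- iteration 2/3 --
  PD: pen down
  BK 20: (-26,0) -> (-46,0) [heading=0, draw]
  -- iteration 3/3 --
  PD: pen down
  BK 20: (-46,0) -> (-66,0) [heading=0, draw]
]
FD 13: (-66,0) -> (-53,0) [heading=0, draw]
BK 7: (-53,0) -> (-60,0) [heading=0, draw]
LT 90: heading 0 -> 90
PD: pen down
LT 180: heading 90 -> 270
Final: pos=(-60,0), heading=270, 6 segment(s) drawn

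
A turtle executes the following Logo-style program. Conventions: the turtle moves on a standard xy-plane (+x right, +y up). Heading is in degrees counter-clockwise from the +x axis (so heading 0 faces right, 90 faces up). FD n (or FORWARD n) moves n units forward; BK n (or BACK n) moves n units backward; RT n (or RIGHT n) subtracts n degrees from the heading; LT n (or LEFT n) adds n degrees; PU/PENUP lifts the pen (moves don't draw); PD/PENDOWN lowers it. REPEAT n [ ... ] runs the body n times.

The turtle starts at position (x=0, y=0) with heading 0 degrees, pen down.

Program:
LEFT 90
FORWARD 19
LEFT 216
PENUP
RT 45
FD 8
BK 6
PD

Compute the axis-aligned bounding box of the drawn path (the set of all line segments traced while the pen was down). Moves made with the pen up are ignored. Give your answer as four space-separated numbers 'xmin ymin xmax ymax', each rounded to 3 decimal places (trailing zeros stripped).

Answer: 0 0 0 19

Derivation:
Executing turtle program step by step:
Start: pos=(0,0), heading=0, pen down
LT 90: heading 0 -> 90
FD 19: (0,0) -> (0,19) [heading=90, draw]
LT 216: heading 90 -> 306
PU: pen up
RT 45: heading 306 -> 261
FD 8: (0,19) -> (-1.251,11.098) [heading=261, move]
BK 6: (-1.251,11.098) -> (-0.313,17.025) [heading=261, move]
PD: pen down
Final: pos=(-0.313,17.025), heading=261, 1 segment(s) drawn

Segment endpoints: x in {0, 0}, y in {0, 19}
xmin=0, ymin=0, xmax=0, ymax=19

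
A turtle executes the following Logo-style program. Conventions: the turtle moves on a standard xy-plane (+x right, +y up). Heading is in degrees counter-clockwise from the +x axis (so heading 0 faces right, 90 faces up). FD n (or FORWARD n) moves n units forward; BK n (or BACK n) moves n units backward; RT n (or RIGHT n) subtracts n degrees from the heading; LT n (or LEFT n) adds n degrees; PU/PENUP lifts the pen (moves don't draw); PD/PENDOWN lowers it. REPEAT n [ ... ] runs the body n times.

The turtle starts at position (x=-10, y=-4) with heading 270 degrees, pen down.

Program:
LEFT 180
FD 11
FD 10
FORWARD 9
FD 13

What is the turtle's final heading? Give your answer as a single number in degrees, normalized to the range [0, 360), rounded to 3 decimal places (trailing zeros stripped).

Answer: 90

Derivation:
Executing turtle program step by step:
Start: pos=(-10,-4), heading=270, pen down
LT 180: heading 270 -> 90
FD 11: (-10,-4) -> (-10,7) [heading=90, draw]
FD 10: (-10,7) -> (-10,17) [heading=90, draw]
FD 9: (-10,17) -> (-10,26) [heading=90, draw]
FD 13: (-10,26) -> (-10,39) [heading=90, draw]
Final: pos=(-10,39), heading=90, 4 segment(s) drawn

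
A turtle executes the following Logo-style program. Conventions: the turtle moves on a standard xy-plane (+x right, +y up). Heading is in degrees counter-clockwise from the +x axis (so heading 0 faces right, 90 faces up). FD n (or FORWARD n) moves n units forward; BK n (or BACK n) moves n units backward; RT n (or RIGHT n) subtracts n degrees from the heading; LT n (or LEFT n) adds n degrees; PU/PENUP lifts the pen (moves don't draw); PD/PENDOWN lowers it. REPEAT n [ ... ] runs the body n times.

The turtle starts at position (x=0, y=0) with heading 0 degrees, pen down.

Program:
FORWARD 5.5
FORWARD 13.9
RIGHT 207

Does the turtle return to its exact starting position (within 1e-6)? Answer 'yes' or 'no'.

Executing turtle program step by step:
Start: pos=(0,0), heading=0, pen down
FD 5.5: (0,0) -> (5.5,0) [heading=0, draw]
FD 13.9: (5.5,0) -> (19.4,0) [heading=0, draw]
RT 207: heading 0 -> 153
Final: pos=(19.4,0), heading=153, 2 segment(s) drawn

Start position: (0, 0)
Final position: (19.4, 0)
Distance = 19.4; >= 1e-6 -> NOT closed

Answer: no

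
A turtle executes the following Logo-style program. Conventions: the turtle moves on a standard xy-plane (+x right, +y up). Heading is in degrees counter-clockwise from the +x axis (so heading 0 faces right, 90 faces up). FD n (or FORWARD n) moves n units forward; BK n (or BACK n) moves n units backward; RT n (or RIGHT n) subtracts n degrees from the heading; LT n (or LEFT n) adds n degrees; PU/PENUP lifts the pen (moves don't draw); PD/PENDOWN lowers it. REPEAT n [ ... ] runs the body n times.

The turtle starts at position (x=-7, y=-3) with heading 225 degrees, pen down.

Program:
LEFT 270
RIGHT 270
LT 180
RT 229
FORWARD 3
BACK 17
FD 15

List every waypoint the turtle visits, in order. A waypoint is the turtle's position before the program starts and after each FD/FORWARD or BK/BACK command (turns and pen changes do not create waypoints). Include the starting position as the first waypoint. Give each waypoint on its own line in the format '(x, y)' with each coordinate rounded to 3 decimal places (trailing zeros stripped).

Executing turtle program step by step:
Start: pos=(-7,-3), heading=225, pen down
LT 270: heading 225 -> 135
RT 270: heading 135 -> 225
LT 180: heading 225 -> 45
RT 229: heading 45 -> 176
FD 3: (-7,-3) -> (-9.993,-2.791) [heading=176, draw]
BK 17: (-9.993,-2.791) -> (6.966,-3.977) [heading=176, draw]
FD 15: (6.966,-3.977) -> (-7.998,-2.93) [heading=176, draw]
Final: pos=(-7.998,-2.93), heading=176, 3 segment(s) drawn
Waypoints (4 total):
(-7, -3)
(-9.993, -2.791)
(6.966, -3.977)
(-7.998, -2.93)

Answer: (-7, -3)
(-9.993, -2.791)
(6.966, -3.977)
(-7.998, -2.93)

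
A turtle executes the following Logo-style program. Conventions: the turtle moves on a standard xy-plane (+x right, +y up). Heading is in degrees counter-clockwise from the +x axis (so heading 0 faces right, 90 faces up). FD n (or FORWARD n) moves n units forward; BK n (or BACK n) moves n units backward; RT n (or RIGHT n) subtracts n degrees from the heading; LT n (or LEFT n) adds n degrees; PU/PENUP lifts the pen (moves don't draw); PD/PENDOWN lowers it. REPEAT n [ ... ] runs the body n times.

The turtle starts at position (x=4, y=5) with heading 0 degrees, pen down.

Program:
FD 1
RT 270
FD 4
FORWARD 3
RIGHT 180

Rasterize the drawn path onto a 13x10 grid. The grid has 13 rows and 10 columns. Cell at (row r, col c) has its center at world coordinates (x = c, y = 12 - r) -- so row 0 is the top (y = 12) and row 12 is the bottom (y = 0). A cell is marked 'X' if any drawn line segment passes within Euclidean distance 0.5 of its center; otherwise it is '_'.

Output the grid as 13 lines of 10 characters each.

Answer: _____X____
_____X____
_____X____
_____X____
_____X____
_____X____
_____X____
____XX____
__________
__________
__________
__________
__________

Derivation:
Segment 0: (4,5) -> (5,5)
Segment 1: (5,5) -> (5,9)
Segment 2: (5,9) -> (5,12)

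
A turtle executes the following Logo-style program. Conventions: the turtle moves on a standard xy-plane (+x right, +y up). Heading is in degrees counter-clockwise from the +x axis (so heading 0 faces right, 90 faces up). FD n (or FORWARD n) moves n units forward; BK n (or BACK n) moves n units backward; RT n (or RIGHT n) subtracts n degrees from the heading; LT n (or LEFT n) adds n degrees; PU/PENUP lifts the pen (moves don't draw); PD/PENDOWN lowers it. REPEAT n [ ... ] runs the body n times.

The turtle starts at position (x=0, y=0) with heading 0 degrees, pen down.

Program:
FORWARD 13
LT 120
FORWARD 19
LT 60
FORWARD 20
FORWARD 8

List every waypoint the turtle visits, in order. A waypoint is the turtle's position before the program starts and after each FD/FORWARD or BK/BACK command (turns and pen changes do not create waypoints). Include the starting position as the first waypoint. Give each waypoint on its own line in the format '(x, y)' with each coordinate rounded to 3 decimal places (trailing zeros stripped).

Executing turtle program step by step:
Start: pos=(0,0), heading=0, pen down
FD 13: (0,0) -> (13,0) [heading=0, draw]
LT 120: heading 0 -> 120
FD 19: (13,0) -> (3.5,16.454) [heading=120, draw]
LT 60: heading 120 -> 180
FD 20: (3.5,16.454) -> (-16.5,16.454) [heading=180, draw]
FD 8: (-16.5,16.454) -> (-24.5,16.454) [heading=180, draw]
Final: pos=(-24.5,16.454), heading=180, 4 segment(s) drawn
Waypoints (5 total):
(0, 0)
(13, 0)
(3.5, 16.454)
(-16.5, 16.454)
(-24.5, 16.454)

Answer: (0, 0)
(13, 0)
(3.5, 16.454)
(-16.5, 16.454)
(-24.5, 16.454)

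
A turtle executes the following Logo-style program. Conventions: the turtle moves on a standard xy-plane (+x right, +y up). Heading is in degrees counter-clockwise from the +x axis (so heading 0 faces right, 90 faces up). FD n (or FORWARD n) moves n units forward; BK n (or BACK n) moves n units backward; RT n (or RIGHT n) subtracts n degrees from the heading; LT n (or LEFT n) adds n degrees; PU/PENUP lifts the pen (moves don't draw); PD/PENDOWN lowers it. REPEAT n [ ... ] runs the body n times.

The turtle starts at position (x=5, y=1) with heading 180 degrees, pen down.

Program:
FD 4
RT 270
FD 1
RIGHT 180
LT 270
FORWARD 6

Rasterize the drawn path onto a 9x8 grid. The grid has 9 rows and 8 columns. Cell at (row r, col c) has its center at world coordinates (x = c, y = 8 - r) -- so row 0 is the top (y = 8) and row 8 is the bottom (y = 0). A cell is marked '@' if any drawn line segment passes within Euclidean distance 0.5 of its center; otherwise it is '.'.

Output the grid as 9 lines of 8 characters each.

Answer: ........
........
........
........
........
........
........
.@@@@@..
.@@@@@@@

Derivation:
Segment 0: (5,1) -> (1,1)
Segment 1: (1,1) -> (1,0)
Segment 2: (1,0) -> (7,0)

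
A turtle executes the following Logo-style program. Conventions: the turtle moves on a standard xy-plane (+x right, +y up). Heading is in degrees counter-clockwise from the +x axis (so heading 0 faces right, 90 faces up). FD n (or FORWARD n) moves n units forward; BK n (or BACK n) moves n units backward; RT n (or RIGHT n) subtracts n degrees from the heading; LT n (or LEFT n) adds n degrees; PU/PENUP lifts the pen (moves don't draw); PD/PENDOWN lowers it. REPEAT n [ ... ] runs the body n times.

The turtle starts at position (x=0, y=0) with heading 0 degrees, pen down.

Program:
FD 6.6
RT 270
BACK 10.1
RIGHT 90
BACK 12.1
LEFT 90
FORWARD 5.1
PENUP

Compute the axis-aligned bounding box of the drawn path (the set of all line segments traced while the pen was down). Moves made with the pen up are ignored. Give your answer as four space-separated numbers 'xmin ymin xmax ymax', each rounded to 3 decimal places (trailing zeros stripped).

Answer: -5.5 -10.1 6.6 0

Derivation:
Executing turtle program step by step:
Start: pos=(0,0), heading=0, pen down
FD 6.6: (0,0) -> (6.6,0) [heading=0, draw]
RT 270: heading 0 -> 90
BK 10.1: (6.6,0) -> (6.6,-10.1) [heading=90, draw]
RT 90: heading 90 -> 0
BK 12.1: (6.6,-10.1) -> (-5.5,-10.1) [heading=0, draw]
LT 90: heading 0 -> 90
FD 5.1: (-5.5,-10.1) -> (-5.5,-5) [heading=90, draw]
PU: pen up
Final: pos=(-5.5,-5), heading=90, 4 segment(s) drawn

Segment endpoints: x in {-5.5, -5.5, 0, 6.6, 6.6}, y in {-10.1, -10.1, -5, 0}
xmin=-5.5, ymin=-10.1, xmax=6.6, ymax=0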